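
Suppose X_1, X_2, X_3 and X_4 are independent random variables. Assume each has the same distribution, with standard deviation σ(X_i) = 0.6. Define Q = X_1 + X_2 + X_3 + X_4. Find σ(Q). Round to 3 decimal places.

Var(X_i) = (0.6)² = 0.36
By independence, Var(Q) = (1)²Var(X_1) + (1)²Var(X_2) + (1)²Var(X_3) + (1)²Var(X_4)
= (1)²·0.36 + (1)²·0.36 + (1)²·0.36 + (1)²·0.36 = 1.44
σ(Q) = √1.44 ≈ 1.200

1.200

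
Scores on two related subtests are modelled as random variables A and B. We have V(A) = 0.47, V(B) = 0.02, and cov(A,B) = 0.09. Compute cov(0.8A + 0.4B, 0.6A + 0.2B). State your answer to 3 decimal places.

cov(0.8A + 0.4B, 0.6A + 0.2B) = (0.8)(0.6)V(A) + (0.4)(0.2)V(B) + [(0.8)(0.2) + (0.4)(0.6)]cov(A,B)
= 0.48·0.47 + 0.08·0.02 + 0.4·0.09 = 0.2632

0.263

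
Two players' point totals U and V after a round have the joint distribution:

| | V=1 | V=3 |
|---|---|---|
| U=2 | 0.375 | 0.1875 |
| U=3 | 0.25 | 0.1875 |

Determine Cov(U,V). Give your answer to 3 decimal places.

0.047

E[U] = 2.4375,  E[V] = 1.75
E[UV] = 4.3125
Cov(U,V) = E[UV] − E[U]E[V] = 4.3125 − (2.4375)(1.75) = 0.046875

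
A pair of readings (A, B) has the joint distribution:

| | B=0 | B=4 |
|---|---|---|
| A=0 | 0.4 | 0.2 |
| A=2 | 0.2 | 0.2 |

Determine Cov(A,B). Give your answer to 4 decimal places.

E[A] = 0.8,  E[B] = 1.6
E[AB] = 1.6
Cov(A,B) = E[AB] − E[A]E[B] = 1.6 − (0.8)(1.6) = 0.32

0.3200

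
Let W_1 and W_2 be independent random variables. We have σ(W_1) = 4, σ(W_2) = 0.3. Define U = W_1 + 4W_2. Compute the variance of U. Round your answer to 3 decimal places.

17.440

V(W_1) = 16, V(W_2) = 0.09
By independence, V(U) = (1)²V(W_1) + (4)²V(W_2)
= (1)²·16 + (4)²·0.09 = 17.44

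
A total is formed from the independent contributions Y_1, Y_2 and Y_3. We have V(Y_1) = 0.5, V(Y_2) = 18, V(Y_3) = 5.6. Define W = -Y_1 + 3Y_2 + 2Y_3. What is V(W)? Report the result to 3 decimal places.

By independence, V(W) = (-1)²V(Y_1) + (3)²V(Y_2) + (2)²V(Y_3)
= (-1)²·0.5 + (3)²·18 + (2)²·5.6 = 184.9

184.900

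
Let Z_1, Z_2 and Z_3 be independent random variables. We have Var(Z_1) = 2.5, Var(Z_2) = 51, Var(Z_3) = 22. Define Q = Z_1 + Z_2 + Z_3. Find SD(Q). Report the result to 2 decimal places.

8.69

By independence, Var(Q) = (1)²Var(Z_1) + (1)²Var(Z_2) + (1)²Var(Z_3)
= (1)²·2.5 + (1)²·51 + (1)²·22 = 75.5
SD(Q) = √75.5 ≈ 8.69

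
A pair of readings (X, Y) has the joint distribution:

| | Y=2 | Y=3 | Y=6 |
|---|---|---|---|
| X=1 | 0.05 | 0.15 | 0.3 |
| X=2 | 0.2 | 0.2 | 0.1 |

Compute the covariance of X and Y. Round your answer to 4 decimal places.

E[X] = 1.5,  E[Y] = 3.95
E[XY] = 5.55
Cov(X,Y) = E[XY] − E[X]E[Y] = 5.55 − (1.5)(3.95) = -0.375

-0.3750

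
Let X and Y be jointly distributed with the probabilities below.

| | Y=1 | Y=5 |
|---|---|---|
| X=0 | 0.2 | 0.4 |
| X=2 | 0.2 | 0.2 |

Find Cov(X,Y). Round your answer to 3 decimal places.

-0.320

E[X] = 0.8,  E[Y] = 3.4
E[XY] = 2.4
Cov(X,Y) = E[XY] − E[X]E[Y] = 2.4 − (0.8)(3.4) = -0.32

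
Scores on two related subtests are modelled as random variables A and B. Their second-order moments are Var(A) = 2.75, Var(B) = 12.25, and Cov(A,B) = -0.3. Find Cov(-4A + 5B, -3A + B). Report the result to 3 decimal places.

Cov(-4A + 5B, -3A + B) = (-4)(-3)Var(A) + (5)(1)Var(B) + [(-4)(1) + (5)(-3)]Cov(A,B)
= 12·2.75 + 5·12.25 + -19·-0.3 = 99.95

99.950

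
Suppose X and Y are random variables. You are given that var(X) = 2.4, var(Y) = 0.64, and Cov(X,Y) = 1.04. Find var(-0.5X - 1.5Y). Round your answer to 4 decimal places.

var(-0.5X - 1.5Y) = (-0.5)²·var(X) + (-1.5)²·var(Y) + 2·(-0.5)·(-1.5)·Cov(X,Y)
= 0.25·2.4 + 2.25·0.64 + 1.5·1.04 = 3.6

3.6000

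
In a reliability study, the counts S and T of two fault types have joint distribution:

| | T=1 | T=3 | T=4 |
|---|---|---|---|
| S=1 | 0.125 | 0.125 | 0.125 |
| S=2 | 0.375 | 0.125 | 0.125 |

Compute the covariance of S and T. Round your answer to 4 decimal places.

-0.1563

E[S] = 1.625,  E[T] = 2.25
E[ST] = 3.5
Cov(S,T) = E[ST] − E[S]E[T] = 3.5 − (1.625)(2.25) = -0.15625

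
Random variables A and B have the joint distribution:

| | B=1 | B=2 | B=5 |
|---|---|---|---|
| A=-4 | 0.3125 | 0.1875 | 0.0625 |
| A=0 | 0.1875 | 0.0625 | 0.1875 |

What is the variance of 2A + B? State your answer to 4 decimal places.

E[A] = -2.25,  E[B] = 2.25,  E[AB] = -4
V(A) = 9 − (-2.25)² = 3.9375;  V(B) = 7.75 − (2.25)² = 2.6875
Cov(A,B) = -4 − (-2.25)(2.25) = 1.0625
V(2A + B) = (2)²·3.9375 + (1)²·2.6875 + 2·(2)·(1)·1.0625 = 22.6875

22.6875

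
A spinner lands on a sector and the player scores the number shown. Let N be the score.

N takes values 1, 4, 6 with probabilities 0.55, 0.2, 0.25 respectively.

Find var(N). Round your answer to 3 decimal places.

E[N] = (1)(0.55) + (4)(0.2) + (6)(0.25) = 2.85
E[N²] = (1)²(0.55) + (4)²(0.2) + (6)²(0.25) = 12.75
var(N) = E[N²] − (E[N])² = 12.75 − (2.85)² = 4.6275

4.628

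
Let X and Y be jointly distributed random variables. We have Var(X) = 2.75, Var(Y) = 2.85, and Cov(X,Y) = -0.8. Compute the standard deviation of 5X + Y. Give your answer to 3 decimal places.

7.975

Var(5X + Y) = (5)²·Var(X) + (1)²·Var(Y) + 2·(5)·(1)·Cov(X,Y)
= 25·2.75 + 1·2.85 + 10·-0.8 = 63.6
SD(5X + Y) = √63.6 ≈ 7.975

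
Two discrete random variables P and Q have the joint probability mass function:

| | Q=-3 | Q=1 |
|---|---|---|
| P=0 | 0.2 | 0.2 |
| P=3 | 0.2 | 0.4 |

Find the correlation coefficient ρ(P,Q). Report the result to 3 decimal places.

E[P] = 1.8,  E[Q] = -0.6
E[PQ] = -0.6
Cov(P,Q) = E[PQ] − E[P]E[Q] = -0.6 − (1.8)(-0.6) = 0.48
V(P) = 2.16,  V(Q) = 3.84
ρ = 0.48 / √(2.16·3.84) ≈ 0.167

0.167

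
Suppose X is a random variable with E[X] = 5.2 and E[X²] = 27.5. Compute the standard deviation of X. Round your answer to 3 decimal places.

0.678

Var(X) = 27.5 − (5.2)² = 0.46
σ(X) = √0.46 ≈ 0.678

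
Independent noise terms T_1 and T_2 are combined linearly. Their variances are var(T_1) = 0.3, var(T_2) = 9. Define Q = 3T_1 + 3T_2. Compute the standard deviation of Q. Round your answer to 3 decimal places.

By independence, var(Q) = (3)²var(T_1) + (3)²var(T_2)
= (3)²·0.3 + (3)²·9 = 83.7
σ(Q) = √83.7 ≈ 9.149

9.149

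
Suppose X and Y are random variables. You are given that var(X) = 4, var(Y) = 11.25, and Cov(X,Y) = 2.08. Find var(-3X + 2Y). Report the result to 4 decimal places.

var(-3X + 2Y) = (-3)²·var(X) + (2)²·var(Y) + 2·(-3)·(2)·Cov(X,Y)
= 9·4 + 4·11.25 + -12·2.08 = 56.04

56.0400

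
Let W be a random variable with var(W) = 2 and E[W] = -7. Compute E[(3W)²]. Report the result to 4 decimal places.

459.0000

E[3W] = 3·-7 = -21
var(3W) = (3)²·2 = 18
E[(3W)²] = var((3W)) + (E[(3W)])² = 18 + (-21)² = 459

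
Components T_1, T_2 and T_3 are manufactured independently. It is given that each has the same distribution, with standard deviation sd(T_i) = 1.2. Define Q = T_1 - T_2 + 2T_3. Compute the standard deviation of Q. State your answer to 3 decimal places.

V(T_i) = (1.2)² = 1.44
By independence, V(Q) = (1)²V(T_1) + (-1)²V(T_2) + (2)²V(T_3)
= (1)²·1.44 + (-1)²·1.44 + (2)²·1.44 = 8.64
sd(Q) = √8.64 ≈ 2.939

2.939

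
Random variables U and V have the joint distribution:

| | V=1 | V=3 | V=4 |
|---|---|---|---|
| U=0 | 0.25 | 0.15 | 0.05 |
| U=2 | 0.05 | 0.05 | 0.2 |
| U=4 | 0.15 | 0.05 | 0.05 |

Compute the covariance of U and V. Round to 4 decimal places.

0.1600

E[U] = 1.6,  E[V] = 2.4
E[UV] = 4
Cov(U,V) = E[UV] − E[U]E[V] = 4 − (1.6)(2.4) = 0.16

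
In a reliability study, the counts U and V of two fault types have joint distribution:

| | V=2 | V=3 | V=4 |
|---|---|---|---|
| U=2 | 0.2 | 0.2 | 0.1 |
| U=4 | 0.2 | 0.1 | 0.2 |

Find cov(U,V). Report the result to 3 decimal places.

E[U] = 3,  E[V] = 2.9
E[UV] = 8.8
cov(U,V) = E[UV] − E[U]E[V] = 8.8 − (3)(2.9) = 0.1

0.100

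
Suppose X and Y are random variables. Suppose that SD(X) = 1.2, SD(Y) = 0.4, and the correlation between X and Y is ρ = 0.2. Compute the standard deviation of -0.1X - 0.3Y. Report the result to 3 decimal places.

Var(X) = (1.2)² = 1.44;  Var(Y) = (0.4)² = 0.16
Cov(X,Y) = ρ·SD(X)·SD(Y) = 0.2·1.2·0.4 = 0.096
Var(-0.1X - 0.3Y) = (-0.1)²·Var(X) + (-0.3)²·Var(Y) + 2·(-0.1)·(-0.3)·Cov(X,Y)
= 0.01·1.44 + 0.09·0.16 + 0.06·0.096 = 0.03456
SD(-0.1X - 0.3Y) = √0.03456 ≈ 0.186

0.186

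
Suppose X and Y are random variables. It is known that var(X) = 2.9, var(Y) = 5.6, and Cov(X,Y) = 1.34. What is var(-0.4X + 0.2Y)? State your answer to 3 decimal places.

var(-0.4X + 0.2Y) = (-0.4)²·var(X) + (0.2)²·var(Y) + 2·(-0.4)·(0.2)·Cov(X,Y)
= 0.16·2.9 + 0.04·5.6 + -0.16·1.34 = 0.4736

0.474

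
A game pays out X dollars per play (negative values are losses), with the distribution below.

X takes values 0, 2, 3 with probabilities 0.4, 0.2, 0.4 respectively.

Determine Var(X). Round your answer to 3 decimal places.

E[X] = (0)(0.4) + (2)(0.2) + (3)(0.4) = 1.6
E[X²] = (0)²(0.4) + (2)²(0.2) + (3)²(0.4) = 4.4
Var(X) = E[X²] − (E[X])² = 4.4 − (1.6)² = 1.84

1.840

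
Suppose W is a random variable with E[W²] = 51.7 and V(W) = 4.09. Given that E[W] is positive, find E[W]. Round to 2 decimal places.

6.90

(E[W])² = E[W²] − V(W) = 51.7 − 4.09 = 47.61
E[W] = √47.61 = 6.9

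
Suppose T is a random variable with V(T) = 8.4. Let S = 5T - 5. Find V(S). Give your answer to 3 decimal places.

210.000

V(5T - 5) = (5)²·V(T) = 25·8.4 = 210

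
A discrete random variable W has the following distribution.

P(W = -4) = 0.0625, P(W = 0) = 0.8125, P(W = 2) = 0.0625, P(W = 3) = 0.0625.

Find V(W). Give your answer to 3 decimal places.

E[W] = (-4)(0.0625) + (0)(0.8125) + (2)(0.0625) + (3)(0.0625) = 0.0625
E[W²] = (-4)²(0.0625) + (0)²(0.8125) + (2)²(0.0625) + (3)²(0.0625) = 1.8125
V(W) = E[W²] − (E[W])² = 1.8125 − (0.0625)² = 1.80859375

1.809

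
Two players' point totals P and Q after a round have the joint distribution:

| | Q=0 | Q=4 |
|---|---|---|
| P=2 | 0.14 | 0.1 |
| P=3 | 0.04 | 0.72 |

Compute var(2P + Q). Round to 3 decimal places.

E[P] = 2.76,  E[Q] = 3.28,  E[PQ] = 9.44
var(P) = 7.8 − (2.76)² = 0.1824;  var(Q) = 13.12 − (3.28)² = 2.3616
Cov(P,Q) = 9.44 − (2.76)(3.28) = 0.3872
var(2P + Q) = (2)²·0.1824 + (1)²·2.3616 + 2·(2)·(1)·0.3872 = 4.64

4.640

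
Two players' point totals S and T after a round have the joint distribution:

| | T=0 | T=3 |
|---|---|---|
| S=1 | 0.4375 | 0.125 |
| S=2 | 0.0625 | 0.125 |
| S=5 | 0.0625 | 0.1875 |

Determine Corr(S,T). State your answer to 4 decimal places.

E[S] = 2.1875,  E[T] = 1.3125
E[ST] = 3.9375
Cov(S,T) = E[ST] − E[S]E[T] = 3.9375 − (2.1875)(1.3125) = 1.06640625
Var(S) = 2.77734375,  Var(T) = 2.21484375
ρ = 1.06640625 / √(2.77734375·2.21484375) ≈ 0.4300

0.4300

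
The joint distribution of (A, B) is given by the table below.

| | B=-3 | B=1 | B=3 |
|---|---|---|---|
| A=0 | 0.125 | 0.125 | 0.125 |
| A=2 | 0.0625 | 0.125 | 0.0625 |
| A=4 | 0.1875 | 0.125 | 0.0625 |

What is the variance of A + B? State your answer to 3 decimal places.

7.500

E[A] = 2,  E[B] = 0,  E[AB] = -0.75
Var(A) = 7 − (2)² = 3;  Var(B) = 6 − (0)² = 6
cov(A,B) = -0.75 − (2)(0) = -0.75
Var(A + B) = (1)²·3 + (1)²·6 + 2·(1)·(1)·-0.75 = 7.5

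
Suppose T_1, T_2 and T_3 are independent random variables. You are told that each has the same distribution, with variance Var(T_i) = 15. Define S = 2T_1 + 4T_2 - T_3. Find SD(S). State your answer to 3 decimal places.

17.748

By independence, Var(S) = (2)²Var(T_1) + (4)²Var(T_2) + (-1)²Var(T_3)
= (2)²·15 + (4)²·15 + (-1)²·15 = 315
SD(S) = √315 ≈ 17.748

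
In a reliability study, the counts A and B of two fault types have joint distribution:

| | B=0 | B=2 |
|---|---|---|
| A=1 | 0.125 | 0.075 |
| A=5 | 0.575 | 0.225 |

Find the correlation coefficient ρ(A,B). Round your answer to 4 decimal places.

E[A] = 4.2,  E[B] = 0.6
E[AB] = 2.4
Cov(A,B) = E[AB] − E[A]E[B] = 2.4 − (4.2)(0.6) = -0.12
var(A) = 2.56,  var(B) = 0.84
ρ = -0.12 / √(2.56·0.84) ≈ -0.0818

-0.0818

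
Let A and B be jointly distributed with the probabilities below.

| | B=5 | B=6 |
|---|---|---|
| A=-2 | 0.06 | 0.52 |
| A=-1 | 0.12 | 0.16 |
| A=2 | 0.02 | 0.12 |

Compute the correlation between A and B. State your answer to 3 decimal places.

-0.059

E[A] = -1.16,  E[B] = 5.8
E[AB] = -6.76
cov(A,B) = E[AB] − E[A]E[B] = -6.76 − (-1.16)(5.8) = -0.032
V(A) = 1.8144,  V(B) = 0.16
ρ = -0.032 / √(1.8144·0.16) ≈ -0.059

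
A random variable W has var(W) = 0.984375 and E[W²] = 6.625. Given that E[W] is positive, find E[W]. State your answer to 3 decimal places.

2.375

(E[W])² = E[W²] − var(W) = 6.625 − 0.984375 = 5.640625
E[W] = √5.640625 = 2.375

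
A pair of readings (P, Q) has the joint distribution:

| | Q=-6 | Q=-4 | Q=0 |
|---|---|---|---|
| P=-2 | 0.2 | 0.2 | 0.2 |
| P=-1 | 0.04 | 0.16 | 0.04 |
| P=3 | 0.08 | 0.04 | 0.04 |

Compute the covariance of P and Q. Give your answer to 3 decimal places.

E[P] = -0.96,  E[Q] = -3.52
E[PQ] = 2.96
cov(P,Q) = E[PQ] − E[P]E[Q] = 2.96 − (-0.96)(-3.52) = -0.4192

-0.419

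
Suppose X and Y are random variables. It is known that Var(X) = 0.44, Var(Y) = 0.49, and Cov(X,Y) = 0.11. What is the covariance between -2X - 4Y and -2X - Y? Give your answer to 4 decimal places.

Cov(-2X - 4Y, -2X - Y) = (-2)(-2)Var(X) + (-4)(-1)Var(Y) + [(-2)(-1) + (-4)(-2)]Cov(X,Y)
= 4·0.44 + 4·0.49 + 10·0.11 = 4.82

4.8200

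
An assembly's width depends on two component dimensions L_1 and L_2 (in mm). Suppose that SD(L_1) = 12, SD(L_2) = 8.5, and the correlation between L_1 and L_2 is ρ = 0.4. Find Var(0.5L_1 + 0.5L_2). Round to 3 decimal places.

Var(L_1) = (12)² = 144;  Var(L_2) = (8.5)² = 72.25
cov(L_1,L_2) = ρ·SD(L_1)·SD(L_2) = 0.4·12·8.5 = 40.8
Var(0.5L_1 + 0.5L_2) = (0.5)²·Var(L_1) + (0.5)²·Var(L_2) + 2·(0.5)·(0.5)·cov(L_1,L_2)
= 0.25·144 + 0.25·72.25 + 0.5·40.8 = 74.4625

74.463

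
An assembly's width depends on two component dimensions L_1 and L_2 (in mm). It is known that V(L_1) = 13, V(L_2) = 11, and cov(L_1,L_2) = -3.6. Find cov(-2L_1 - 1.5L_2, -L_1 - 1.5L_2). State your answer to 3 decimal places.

34.550

cov(-2L_1 - 1.5L_2, -L_1 - 1.5L_2) = (-2)(-1)V(L_1) + (-1.5)(-1.5)V(L_2) + [(-2)(-1.5) + (-1.5)(-1)]cov(L_1,L_2)
= 2·13 + 2.25·11 + 4.5·-3.6 = 34.55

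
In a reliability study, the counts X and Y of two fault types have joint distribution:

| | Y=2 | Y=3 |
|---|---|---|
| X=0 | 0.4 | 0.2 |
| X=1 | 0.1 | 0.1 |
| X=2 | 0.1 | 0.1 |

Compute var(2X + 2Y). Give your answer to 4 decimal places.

E[X] = 0.6,  E[Y] = 2.4,  E[XY] = 1.5
var(X) = 1 − (0.6)² = 0.64;  var(Y) = 6 − (2.4)² = 0.24
cov(X,Y) = 1.5 − (0.6)(2.4) = 0.06
var(2X + 2Y) = (2)²·0.64 + (2)²·0.24 + 2·(2)·(2)·0.06 = 4

4.0000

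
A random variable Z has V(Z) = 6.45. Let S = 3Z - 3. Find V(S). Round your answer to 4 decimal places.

58.0500

V(3Z - 3) = (3)²·V(Z) = 9·6.45 = 58.05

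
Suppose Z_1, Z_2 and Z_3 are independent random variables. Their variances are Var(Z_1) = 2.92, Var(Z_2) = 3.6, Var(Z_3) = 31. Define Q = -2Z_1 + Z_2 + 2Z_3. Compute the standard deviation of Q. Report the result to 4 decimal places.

By independence, Var(Q) = (-2)²Var(Z_1) + (1)²Var(Z_2) + (2)²Var(Z_3)
= (-2)²·2.92 + (1)²·3.6 + (2)²·31 = 139.28
σ(Q) = √139.28 ≈ 11.8017

11.8017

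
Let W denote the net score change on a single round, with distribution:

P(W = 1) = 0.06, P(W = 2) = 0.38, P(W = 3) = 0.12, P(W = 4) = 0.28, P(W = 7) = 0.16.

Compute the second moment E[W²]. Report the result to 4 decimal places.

E[W²] = (1)²(0.06) + (2)²(0.38) + (3)²(0.12) + (4)²(0.28) + (7)²(0.16) = 14.98

14.9800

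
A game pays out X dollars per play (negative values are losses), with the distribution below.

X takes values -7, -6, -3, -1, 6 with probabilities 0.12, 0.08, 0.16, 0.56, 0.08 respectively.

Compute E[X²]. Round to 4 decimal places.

E[X²] = (-7)²(0.12) + (-6)²(0.08) + (-3)²(0.16) + (-1)²(0.56) + (6)²(0.08) = 13.64

13.6400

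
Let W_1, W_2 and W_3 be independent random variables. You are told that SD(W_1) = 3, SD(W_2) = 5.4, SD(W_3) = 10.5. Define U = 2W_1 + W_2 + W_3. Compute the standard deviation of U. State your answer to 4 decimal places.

var(W_1) = 9, var(W_2) = 29.16, var(W_3) = 110.25
By independence, var(U) = (2)²var(W_1) + (1)²var(W_2) + (1)²var(W_3)
= (2)²·9 + (1)²·29.16 + (1)²·110.25 = 175.41
SD(U) = √175.41 ≈ 13.2442

13.2442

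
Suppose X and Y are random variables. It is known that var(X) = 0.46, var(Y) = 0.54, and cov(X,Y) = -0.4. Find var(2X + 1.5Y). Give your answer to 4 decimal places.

var(2X + 1.5Y) = (2)²·var(X) + (1.5)²·var(Y) + 2·(2)·(1.5)·cov(X,Y)
= 4·0.46 + 2.25·0.54 + 6·-0.4 = 0.655

0.6550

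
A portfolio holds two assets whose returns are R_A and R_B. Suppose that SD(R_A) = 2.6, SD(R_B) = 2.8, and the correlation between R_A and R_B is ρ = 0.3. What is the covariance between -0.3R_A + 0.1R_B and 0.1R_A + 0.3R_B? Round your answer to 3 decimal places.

-0.142

var(R_A) = (2.6)² = 6.76;  var(R_B) = (2.8)² = 7.84
cov(R_A,R_B) = ρ·SD(R_A)·SD(R_B) = 0.3·2.6·2.8 = 2.184
cov(-0.3R_A + 0.1R_B, 0.1R_A + 0.3R_B) = (-0.3)(0.1)var(R_A) + (0.1)(0.3)var(R_B) + [(-0.3)(0.3) + (0.1)(0.1)]cov(R_A,R_B)
= -0.03·6.76 + 0.03·7.84 + -0.08·2.184 = -0.14232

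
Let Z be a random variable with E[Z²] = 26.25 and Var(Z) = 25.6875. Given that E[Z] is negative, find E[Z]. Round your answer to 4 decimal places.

-0.7500

(E[Z])² = E[Z²] − Var(Z) = 26.25 − 25.6875 = 0.5625
E[Z] = −√0.5625 = -0.75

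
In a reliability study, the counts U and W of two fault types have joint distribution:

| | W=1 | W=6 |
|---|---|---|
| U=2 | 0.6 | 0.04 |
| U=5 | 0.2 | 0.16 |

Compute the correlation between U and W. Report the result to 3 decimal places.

E[U] = 3.08,  E[W] = 2
E[UW] = 7.48
Cov(U,W) = E[UW] − E[U]E[W] = 7.48 − (3.08)(2) = 1.32
V(U) = 2.0736,  V(W) = 4
ρ = 1.32 / √(2.0736·4) ≈ 0.458

0.458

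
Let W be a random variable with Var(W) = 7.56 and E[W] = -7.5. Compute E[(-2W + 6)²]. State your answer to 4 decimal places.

471.2400

E[-2W + 6] = -2·-7.5 + 6 = 21
Var(-2W + 6) = (-2)²·7.56 = 30.24
E[(-2W + 6)²] = Var((-2W + 6)) + (E[(-2W + 6)])² = 30.24 + (21)² = 471.24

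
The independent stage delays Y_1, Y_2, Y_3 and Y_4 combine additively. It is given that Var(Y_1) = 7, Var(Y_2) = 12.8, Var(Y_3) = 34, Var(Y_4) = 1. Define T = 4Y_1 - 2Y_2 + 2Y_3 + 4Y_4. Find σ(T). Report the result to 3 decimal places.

17.754

By independence, Var(T) = (4)²Var(Y_1) + (-2)²Var(Y_2) + (2)²Var(Y_3) + (4)²Var(Y_4)
= (4)²·7 + (-2)²·12.8 + (2)²·34 + (4)²·1 = 315.2
σ(T) = √315.2 ≈ 17.754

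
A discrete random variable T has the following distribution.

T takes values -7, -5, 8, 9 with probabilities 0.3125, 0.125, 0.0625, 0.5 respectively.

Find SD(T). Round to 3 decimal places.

7.626

E[T] = (-7)(0.3125) + (-5)(0.125) + (8)(0.0625) + (9)(0.5) = 2.1875
E[T²] = (-7)²(0.3125) + (-5)²(0.125) + (8)²(0.0625) + (9)²(0.5) = 62.9375
Var(T) = E[T²] − (E[T])² = 62.9375 − (2.1875)² = 58.15234375
SD(T) = √58.15234375 ≈ 7.626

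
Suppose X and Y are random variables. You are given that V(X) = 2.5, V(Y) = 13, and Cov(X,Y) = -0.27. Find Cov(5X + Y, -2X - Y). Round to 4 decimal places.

Cov(5X + Y, -2X - Y) = (5)(-2)V(X) + (1)(-1)V(Y) + [(5)(-1) + (1)(-2)]Cov(X,Y)
= -10·2.5 + -1·13 + -7·-0.27 = -36.11

-36.1100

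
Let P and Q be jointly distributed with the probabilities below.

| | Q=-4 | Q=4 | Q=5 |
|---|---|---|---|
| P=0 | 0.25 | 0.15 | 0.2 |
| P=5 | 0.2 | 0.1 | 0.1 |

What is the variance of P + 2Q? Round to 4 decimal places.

E[P] = 2,  E[Q] = 0.7,  E[PQ] = 0.5
Var(P) = 10 − (2)² = 6;  Var(Q) = 18.7 − (0.7)² = 18.21
Cov(P,Q) = 0.5 − (2)(0.7) = -0.9
Var(P + 2Q) = (1)²·6 + (2)²·18.21 + 2·(1)·(2)·-0.9 = 75.24

75.2400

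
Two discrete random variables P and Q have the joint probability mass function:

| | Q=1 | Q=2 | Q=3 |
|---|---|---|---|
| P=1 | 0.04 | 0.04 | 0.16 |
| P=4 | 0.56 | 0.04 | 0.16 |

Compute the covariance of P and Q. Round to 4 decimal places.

-0.5616

E[P] = 3.28,  E[Q] = 1.72
E[PQ] = 5.08
Cov(P,Q) = E[PQ] − E[P]E[Q] = 5.08 − (3.28)(1.72) = -0.5616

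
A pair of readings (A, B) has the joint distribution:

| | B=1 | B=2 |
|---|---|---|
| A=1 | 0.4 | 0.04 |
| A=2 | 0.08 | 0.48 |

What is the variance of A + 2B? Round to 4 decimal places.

2.0000

E[A] = 1.56,  E[B] = 1.52,  E[AB] = 2.56
V(A) = 2.68 − (1.56)² = 0.2464;  V(B) = 2.56 − (1.52)² = 0.2496
cov(A,B) = 2.56 − (1.56)(1.52) = 0.1888
V(A + 2B) = (1)²·0.2464 + (2)²·0.2496 + 2·(1)·(2)·0.1888 = 2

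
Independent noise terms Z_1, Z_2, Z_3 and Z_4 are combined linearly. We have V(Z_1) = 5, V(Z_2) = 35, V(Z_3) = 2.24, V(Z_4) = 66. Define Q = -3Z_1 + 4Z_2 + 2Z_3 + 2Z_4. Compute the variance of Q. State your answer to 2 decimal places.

877.96

By independence, V(Q) = (-3)²V(Z_1) + (4)²V(Z_2) + (2)²V(Z_3) + (2)²V(Z_4)
= (-3)²·5 + (4)²·35 + (2)²·2.24 + (2)²·66 = 877.96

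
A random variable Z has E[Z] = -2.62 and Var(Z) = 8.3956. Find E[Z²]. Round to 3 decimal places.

15.260

E[Z²] = Var(Z) + (E[Z])² = 8.3956 + (-2.62)² = 15.26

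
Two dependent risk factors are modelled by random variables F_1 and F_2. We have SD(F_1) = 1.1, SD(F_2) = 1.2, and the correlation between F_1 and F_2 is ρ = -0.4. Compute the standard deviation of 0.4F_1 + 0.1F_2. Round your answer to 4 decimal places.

Var(F_1) = (1.1)² = 1.21;  Var(F_2) = (1.2)² = 1.44
Cov(F_1,F_2) = ρ·SD(F_1)·SD(F_2) = -0.4·1.1·1.2 = -0.528
Var(0.4F_1 + 0.1F_2) = (0.4)²·Var(F_1) + (0.1)²·Var(F_2) + 2·(0.4)·(0.1)·Cov(F_1,F_2)
= 0.16·1.21 + 0.01·1.44 + 0.08·-0.528 = 0.16576
SD(0.4F_1 + 0.1F_2) = √0.16576 ≈ 0.4071

0.4071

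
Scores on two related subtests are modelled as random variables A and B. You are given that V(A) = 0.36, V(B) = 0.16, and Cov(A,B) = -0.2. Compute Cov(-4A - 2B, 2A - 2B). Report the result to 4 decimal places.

Cov(-4A - 2B, 2A - 2B) = (-4)(2)V(A) + (-2)(-2)V(B) + [(-4)(-2) + (-2)(2)]Cov(A,B)
= -8·0.36 + 4·0.16 + 4·-0.2 = -3.04

-3.0400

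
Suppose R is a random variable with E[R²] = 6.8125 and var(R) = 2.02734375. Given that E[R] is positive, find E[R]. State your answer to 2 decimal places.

2.19

(E[R])² = E[R²] − var(R) = 6.8125 − 2.02734375 = 4.78515625
E[R] = √4.78515625 = 2.1875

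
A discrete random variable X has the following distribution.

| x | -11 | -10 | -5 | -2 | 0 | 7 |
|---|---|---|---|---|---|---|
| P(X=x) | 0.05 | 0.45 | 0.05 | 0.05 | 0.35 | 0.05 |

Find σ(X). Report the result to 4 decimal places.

E[X] = (-11)(0.05) + (-10)(0.45) + (-5)(0.05) + (-2)(0.05) + (0)(0.35) + (7)(0.05) = -5.05
E[X²] = (-11)²(0.05) + (-10)²(0.45) + (-5)²(0.05) + (-2)²(0.05) + (0)²(0.35) + (7)²(0.05) = 54.95
var(X) = E[X²] − (E[X])² = 54.95 − (-5.05)² = 29.4475
σ(X) = √29.4475 ≈ 5.4266

5.4266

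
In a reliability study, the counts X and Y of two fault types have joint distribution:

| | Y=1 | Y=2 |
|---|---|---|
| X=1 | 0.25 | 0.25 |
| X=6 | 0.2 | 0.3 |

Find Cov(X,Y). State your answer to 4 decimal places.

E[X] = 3.5,  E[Y] = 1.55
E[XY] = 5.55
Cov(X,Y) = E[XY] − E[X]E[Y] = 5.55 − (3.5)(1.55) = 0.125

0.1250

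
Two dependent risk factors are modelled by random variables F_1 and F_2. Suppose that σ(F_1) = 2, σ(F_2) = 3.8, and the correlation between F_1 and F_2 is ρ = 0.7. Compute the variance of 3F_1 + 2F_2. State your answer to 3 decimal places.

157.600

Var(F_1) = (2)² = 4;  Var(F_2) = (3.8)² = 14.44
cov(F_1,F_2) = ρ·σ(F_1)·σ(F_2) = 0.7·2·3.8 = 5.32
Var(3F_1 + 2F_2) = (3)²·Var(F_1) + (2)²·Var(F_2) + 2·(3)·(2)·cov(F_1,F_2)
= 9·4 + 4·14.44 + 12·5.32 = 157.6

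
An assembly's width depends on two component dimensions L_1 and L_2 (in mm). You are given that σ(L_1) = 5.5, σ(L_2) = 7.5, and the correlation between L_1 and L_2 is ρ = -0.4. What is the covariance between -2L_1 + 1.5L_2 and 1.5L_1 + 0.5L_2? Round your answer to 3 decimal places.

-69.188

V(L_1) = (5.5)² = 30.25;  V(L_2) = (7.5)² = 56.25
Cov(L_1,L_2) = ρ·σ(L_1)·σ(L_2) = -0.4·5.5·7.5 = -16.5
Cov(-2L_1 + 1.5L_2, 1.5L_1 + 0.5L_2) = (-2)(1.5)V(L_1) + (1.5)(0.5)V(L_2) + [(-2)(0.5) + (1.5)(1.5)]Cov(L_1,L_2)
= -3·30.25 + 0.75·56.25 + 1.25·-16.5 = -69.1875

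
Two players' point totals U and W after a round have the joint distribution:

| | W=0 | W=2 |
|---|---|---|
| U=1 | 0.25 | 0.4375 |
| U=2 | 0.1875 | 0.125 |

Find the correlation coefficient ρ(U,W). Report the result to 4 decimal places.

-0.2208

E[U] = 1.3125,  E[W] = 1.125
E[UW] = 1.375
Cov(U,W) = E[UW] − E[U]E[W] = 1.375 − (1.3125)(1.125) = -0.1015625
V(U) = 0.21484375,  V(W) = 0.984375
ρ = -0.1015625 / √(0.21484375·0.984375) ≈ -0.2208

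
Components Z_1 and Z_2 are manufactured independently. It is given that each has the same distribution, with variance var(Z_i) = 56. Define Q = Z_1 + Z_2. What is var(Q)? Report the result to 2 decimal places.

By independence, var(Q) = (1)²var(Z_1) + (1)²var(Z_2)
= (1)²·56 + (1)²·56 = 112

112.00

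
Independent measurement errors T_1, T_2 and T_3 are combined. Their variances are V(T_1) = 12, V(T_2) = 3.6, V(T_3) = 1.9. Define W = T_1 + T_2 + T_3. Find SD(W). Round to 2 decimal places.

4.18

By independence, V(W) = (1)²V(T_1) + (1)²V(T_2) + (1)²V(T_3)
= (1)²·12 + (1)²·3.6 + (1)²·1.9 = 17.5
SD(W) = √17.5 ≈ 4.18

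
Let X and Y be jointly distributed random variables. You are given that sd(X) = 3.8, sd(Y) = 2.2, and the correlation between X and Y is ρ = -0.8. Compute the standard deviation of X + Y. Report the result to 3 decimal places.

2.430

Var(X) = (3.8)² = 14.44;  Var(Y) = (2.2)² = 4.84
cov(X,Y) = ρ·sd(X)·sd(Y) = -0.8·3.8·2.2 = -6.688
Var(X + Y) = (1)²·Var(X) + (1)²·Var(Y) + 2·(1)·(1)·cov(X,Y)
= 1·14.44 + 1·4.84 + 2·-6.688 = 5.904
sd(X + Y) = √5.904 ≈ 2.430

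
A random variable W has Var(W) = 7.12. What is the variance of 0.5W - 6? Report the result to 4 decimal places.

1.7800

Var(0.5W - 6) = (0.5)²·Var(W) = 0.25·7.12 = 1.78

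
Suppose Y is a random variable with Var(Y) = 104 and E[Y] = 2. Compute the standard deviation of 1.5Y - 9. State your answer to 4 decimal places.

15.2971

Var(1.5Y - 9) = (1.5)²·104 = 234
SD(1.5Y - 9) = √234 ≈ 15.2971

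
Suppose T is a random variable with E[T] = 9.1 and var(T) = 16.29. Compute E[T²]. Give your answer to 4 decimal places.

99.1000

E[T²] = var(T) + (E[T])² = 16.29 + (9.1)² = 99.1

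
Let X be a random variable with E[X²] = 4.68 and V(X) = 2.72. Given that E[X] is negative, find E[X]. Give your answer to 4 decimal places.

(E[X])² = E[X²] − V(X) = 4.68 − 2.72 = 1.96
E[X] = −√1.96 = -1.4

-1.4000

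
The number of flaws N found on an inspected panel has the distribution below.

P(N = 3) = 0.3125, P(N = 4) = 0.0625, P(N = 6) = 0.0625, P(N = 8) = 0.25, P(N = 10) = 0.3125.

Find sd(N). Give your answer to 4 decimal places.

E[N] = (3)(0.3125) + (4)(0.0625) + (6)(0.0625) + (8)(0.25) + (10)(0.3125) = 6.6875
E[N²] = (3)²(0.3125) + (4)²(0.0625) + (6)²(0.0625) + (8)²(0.25) + (10)²(0.3125) = 53.3125
var(N) = E[N²] − (E[N])² = 53.3125 − (6.6875)² = 8.58984375
sd(N) = √8.58984375 ≈ 2.9308

2.9308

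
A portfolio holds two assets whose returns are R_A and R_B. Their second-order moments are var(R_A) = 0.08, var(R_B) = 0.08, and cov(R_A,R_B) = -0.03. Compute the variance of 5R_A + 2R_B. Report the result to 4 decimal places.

var(5R_A + 2R_B) = (5)²·var(R_A) + (2)²·var(R_B) + 2·(5)·(2)·cov(R_A,R_B)
= 25·0.08 + 4·0.08 + 20·-0.03 = 1.72

1.7200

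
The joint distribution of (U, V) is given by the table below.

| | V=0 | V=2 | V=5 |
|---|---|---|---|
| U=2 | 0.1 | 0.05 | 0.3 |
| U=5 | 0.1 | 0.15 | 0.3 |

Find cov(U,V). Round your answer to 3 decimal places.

E[U] = 3.65,  E[V] = 3.4
E[UV] = 12.2
cov(U,V) = E[UV] − E[U]E[V] = 12.2 − (3.65)(3.4) = -0.21

-0.210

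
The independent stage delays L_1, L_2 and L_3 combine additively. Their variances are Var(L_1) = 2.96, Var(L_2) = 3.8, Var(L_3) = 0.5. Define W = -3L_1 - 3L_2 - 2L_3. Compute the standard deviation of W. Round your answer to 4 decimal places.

By independence, Var(W) = (-3)²Var(L_1) + (-3)²Var(L_2) + (-2)²Var(L_3)
= (-3)²·2.96 + (-3)²·3.8 + (-2)²·0.5 = 62.84
SD(W) = √62.84 ≈ 7.9272

7.9272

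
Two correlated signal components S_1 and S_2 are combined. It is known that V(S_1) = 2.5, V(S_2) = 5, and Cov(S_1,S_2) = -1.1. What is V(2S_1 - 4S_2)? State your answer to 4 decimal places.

V(2S_1 - 4S_2) = (2)²·V(S_1) + (-4)²·V(S_2) + 2·(2)·(-4)·Cov(S_1,S_2)
= 4·2.5 + 16·5 + -16·-1.1 = 107.6

107.6000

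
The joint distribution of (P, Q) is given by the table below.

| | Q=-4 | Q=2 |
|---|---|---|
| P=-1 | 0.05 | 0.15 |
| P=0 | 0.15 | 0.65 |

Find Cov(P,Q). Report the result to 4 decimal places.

E[P] = -0.2,  E[Q] = 0.8
E[PQ] = -0.1
Cov(P,Q) = E[PQ] − E[P]E[Q] = -0.1 − (-0.2)(0.8) = 0.06

0.0600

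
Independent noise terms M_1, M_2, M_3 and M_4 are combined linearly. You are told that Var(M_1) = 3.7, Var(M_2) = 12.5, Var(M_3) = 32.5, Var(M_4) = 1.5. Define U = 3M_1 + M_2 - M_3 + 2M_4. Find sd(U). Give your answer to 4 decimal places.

9.1815

By independence, Var(U) = (3)²Var(M_1) + (1)²Var(M_2) + (-1)²Var(M_3) + (2)²Var(M_4)
= (3)²·3.7 + (1)²·12.5 + (-1)²·32.5 + (2)²·1.5 = 84.3
sd(U) = √84.3 ≈ 9.1815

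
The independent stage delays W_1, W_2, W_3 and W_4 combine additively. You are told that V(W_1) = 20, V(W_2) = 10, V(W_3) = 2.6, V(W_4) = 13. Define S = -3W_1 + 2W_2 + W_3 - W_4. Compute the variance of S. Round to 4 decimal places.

235.6000

By independence, V(S) = (-3)²V(W_1) + (2)²V(W_2) + (1)²V(W_3) + (-1)²V(W_4)
= (-3)²·20 + (2)²·10 + (1)²·2.6 + (-1)²·13 = 235.6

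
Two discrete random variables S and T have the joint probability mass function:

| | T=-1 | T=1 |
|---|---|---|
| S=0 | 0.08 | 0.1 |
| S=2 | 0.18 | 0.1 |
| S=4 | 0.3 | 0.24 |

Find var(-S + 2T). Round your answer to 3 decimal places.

6.598

E[S] = 2.72,  E[T] = -0.12,  E[ST] = -0.4
var(S) = 9.76 − (2.72)² = 2.3616;  var(T) = 1 − (-0.12)² = 0.9856
cov(S,T) = -0.4 − (2.72)(-0.12) = -0.0736
var(-S + 2T) = (-1)²·2.3616 + (2)²·0.9856 + 2·(-1)·(2)·-0.0736 = 6.5984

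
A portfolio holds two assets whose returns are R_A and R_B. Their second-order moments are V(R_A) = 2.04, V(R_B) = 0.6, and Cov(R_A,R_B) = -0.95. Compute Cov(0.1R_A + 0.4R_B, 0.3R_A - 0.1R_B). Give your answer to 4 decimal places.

-0.0673

Cov(0.1R_A + 0.4R_B, 0.3R_A - 0.1R_B) = (0.1)(0.3)V(R_A) + (0.4)(-0.1)V(R_B) + [(0.1)(-0.1) + (0.4)(0.3)]Cov(R_A,R_B)
= 0.03·2.04 + -0.04·0.6 + 0.11·-0.95 = -0.0673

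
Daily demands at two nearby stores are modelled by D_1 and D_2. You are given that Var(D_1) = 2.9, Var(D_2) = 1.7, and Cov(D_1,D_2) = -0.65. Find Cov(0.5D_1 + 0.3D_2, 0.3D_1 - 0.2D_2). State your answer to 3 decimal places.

0.340

Cov(0.5D_1 + 0.3D_2, 0.3D_1 - 0.2D_2) = (0.5)(0.3)Var(D_1) + (0.3)(-0.2)Var(D_2) + [(0.5)(-0.2) + (0.3)(0.3)]Cov(D_1,D_2)
= 0.15·2.9 + -0.06·1.7 + -0.01·-0.65 = 0.3395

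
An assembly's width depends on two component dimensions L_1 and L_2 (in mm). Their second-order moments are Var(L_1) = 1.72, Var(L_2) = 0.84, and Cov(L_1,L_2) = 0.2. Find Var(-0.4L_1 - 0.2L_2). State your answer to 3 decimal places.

0.341

Var(-0.4L_1 - 0.2L_2) = (-0.4)²·Var(L_1) + (-0.2)²·Var(L_2) + 2·(-0.4)·(-0.2)·Cov(L_1,L_2)
= 0.16·1.72 + 0.04·0.84 + 0.16·0.2 = 0.3408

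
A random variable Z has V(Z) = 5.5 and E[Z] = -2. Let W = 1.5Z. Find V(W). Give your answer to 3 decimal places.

12.375

V(1.5Z) = (1.5)²·V(Z) = 2.25·5.5 = 12.375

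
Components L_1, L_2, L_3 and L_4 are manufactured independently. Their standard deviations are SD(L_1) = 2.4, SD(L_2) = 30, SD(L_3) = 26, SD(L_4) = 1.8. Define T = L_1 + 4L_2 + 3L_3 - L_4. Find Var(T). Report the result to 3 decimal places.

Var(L_1) = 5.76, Var(L_2) = 900, Var(L_3) = 676, Var(L_4) = 3.24
By independence, Var(T) = (1)²Var(L_1) + (4)²Var(L_2) + (3)²Var(L_3) + (-1)²Var(L_4)
= (1)²·5.76 + (4)²·900 + (3)²·676 + (-1)²·3.24 = 20493

20493.000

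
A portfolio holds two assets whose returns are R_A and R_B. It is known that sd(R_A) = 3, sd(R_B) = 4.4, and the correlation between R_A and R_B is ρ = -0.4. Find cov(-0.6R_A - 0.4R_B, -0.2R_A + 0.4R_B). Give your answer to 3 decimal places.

Var(R_A) = (3)² = 9;  Var(R_B) = (4.4)² = 19.36
cov(R_A,R_B) = ρ·sd(R_A)·sd(R_B) = -0.4·3·4.4 = -5.28
cov(-0.6R_A - 0.4R_B, -0.2R_A + 0.4R_B) = (-0.6)(-0.2)Var(R_A) + (-0.4)(0.4)Var(R_B) + [(-0.6)(0.4) + (-0.4)(-0.2)]cov(R_A,R_B)
= 0.12·9 + -0.16·19.36 + -0.16·-5.28 = -1.1728

-1.173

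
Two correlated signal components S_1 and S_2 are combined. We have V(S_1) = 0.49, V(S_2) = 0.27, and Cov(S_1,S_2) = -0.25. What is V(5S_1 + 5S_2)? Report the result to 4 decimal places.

V(5S_1 + 5S_2) = (5)²·V(S_1) + (5)²·V(S_2) + 2·(5)·(5)·Cov(S_1,S_2)
= 25·0.49 + 25·0.27 + 50·-0.25 = 6.5

6.5000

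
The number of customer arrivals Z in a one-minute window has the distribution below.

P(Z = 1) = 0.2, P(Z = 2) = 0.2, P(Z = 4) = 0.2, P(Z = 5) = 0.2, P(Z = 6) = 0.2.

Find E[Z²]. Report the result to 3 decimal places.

E[Z²] = (1)²(0.2) + (2)²(0.2) + (4)²(0.2) + (5)²(0.2) + (6)²(0.2) = 16.4

16.400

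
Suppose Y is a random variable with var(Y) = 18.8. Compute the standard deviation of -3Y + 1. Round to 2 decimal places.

var(-3Y + 1) = (-3)²·18.8 = 169.2
σ(-3Y + 1) = √169.2 ≈ 13.01

13.01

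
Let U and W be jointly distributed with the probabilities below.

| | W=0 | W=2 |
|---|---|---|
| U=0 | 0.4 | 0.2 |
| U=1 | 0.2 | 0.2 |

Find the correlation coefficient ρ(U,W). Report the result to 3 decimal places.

0.167

E[U] = 0.4,  E[W] = 0.8
E[UW] = 0.4
Cov(U,W) = E[UW] − E[U]E[W] = 0.4 − (0.4)(0.8) = 0.08
Var(U) = 0.24,  Var(W) = 0.96
ρ = 0.08 / √(0.24·0.96) ≈ 0.167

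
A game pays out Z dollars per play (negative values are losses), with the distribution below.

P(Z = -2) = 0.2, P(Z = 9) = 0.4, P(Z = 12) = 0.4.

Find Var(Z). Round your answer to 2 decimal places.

E[Z] = (-2)(0.2) + (9)(0.4) + (12)(0.4) = 8
E[Z²] = (-2)²(0.2) + (9)²(0.4) + (12)²(0.4) = 90.8
Var(Z) = E[Z²] − (E[Z])² = 90.8 − (8)² = 26.8

26.80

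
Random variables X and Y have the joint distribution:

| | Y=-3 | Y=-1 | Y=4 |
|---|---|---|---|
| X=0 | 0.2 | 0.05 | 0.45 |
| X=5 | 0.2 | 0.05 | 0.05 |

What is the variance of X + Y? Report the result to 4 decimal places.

E[X] = 1.5,  E[Y] = 0.7,  E[XY] = -2.25
Var(X) = 7.5 − (1.5)² = 5.25;  Var(Y) = 11.7 − (0.7)² = 11.21
cov(X,Y) = -2.25 − (1.5)(0.7) = -3.3
Var(X + Y) = (1)²·5.25 + (1)²·11.21 + 2·(1)·(1)·-3.3 = 9.86

9.8600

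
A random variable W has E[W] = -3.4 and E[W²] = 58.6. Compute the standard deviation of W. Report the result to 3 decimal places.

Var(W) = 58.6 − (-3.4)² = 47.04
SD(W) = √47.04 ≈ 6.859

6.859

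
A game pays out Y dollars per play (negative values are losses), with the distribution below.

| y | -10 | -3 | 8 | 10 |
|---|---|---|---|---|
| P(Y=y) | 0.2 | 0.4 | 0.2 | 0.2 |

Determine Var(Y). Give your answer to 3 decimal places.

E[Y] = (-10)(0.2) + (-3)(0.4) + (8)(0.2) + (10)(0.2) = 0.4
E[Y²] = (-10)²(0.2) + (-3)²(0.4) + (8)²(0.2) + (10)²(0.2) = 56.4
Var(Y) = E[Y²] − (E[Y])² = 56.4 − (0.4)² = 56.24

56.240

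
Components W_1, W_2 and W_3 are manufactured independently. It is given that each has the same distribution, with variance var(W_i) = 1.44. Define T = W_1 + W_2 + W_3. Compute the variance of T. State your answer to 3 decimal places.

4.320

By independence, var(T) = (1)²var(W_1) + (1)²var(W_2) + (1)²var(W_3)
= (1)²·1.44 + (1)²·1.44 + (1)²·1.44 = 4.32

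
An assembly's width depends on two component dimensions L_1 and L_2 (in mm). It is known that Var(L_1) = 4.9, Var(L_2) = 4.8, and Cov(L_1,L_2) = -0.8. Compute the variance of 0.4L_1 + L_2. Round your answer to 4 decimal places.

Var(0.4L_1 + L_2) = (0.4)²·Var(L_1) + (1)²·Var(L_2) + 2·(0.4)·(1)·Cov(L_1,L_2)
= 0.16·4.9 + 1·4.8 + 0.8·-0.8 = 4.944

4.9440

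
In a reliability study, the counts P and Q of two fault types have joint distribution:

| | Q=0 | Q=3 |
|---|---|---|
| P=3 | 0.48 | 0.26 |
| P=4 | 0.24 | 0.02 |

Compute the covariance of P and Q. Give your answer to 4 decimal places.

-0.1584

E[P] = 3.26,  E[Q] = 0.84
E[PQ] = 2.58
cov(P,Q) = E[PQ] − E[P]E[Q] = 2.58 − (3.26)(0.84) = -0.1584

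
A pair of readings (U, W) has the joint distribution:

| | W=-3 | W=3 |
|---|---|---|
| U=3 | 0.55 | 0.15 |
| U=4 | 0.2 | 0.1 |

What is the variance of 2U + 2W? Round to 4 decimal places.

E[U] = 3.3,  E[W] = -1.5,  E[UW] = -4.8
V(U) = 11.1 − (3.3)² = 0.21;  V(W) = 9 − (-1.5)² = 6.75
Cov(U,W) = -4.8 − (3.3)(-1.5) = 0.15
V(2U + 2W) = (2)²·0.21 + (2)²·6.75 + 2·(2)·(2)·0.15 = 29.04

29.0400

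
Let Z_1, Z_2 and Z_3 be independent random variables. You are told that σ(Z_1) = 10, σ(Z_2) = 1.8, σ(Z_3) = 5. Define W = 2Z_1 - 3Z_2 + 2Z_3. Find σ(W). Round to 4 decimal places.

Var(Z_1) = 100, Var(Z_2) = 3.24, Var(Z_3) = 25
By independence, Var(W) = (2)²Var(Z_1) + (-3)²Var(Z_2) + (2)²Var(Z_3)
= (2)²·100 + (-3)²·3.24 + (2)²·25 = 529.16
σ(W) = √529.16 ≈ 23.0035

23.0035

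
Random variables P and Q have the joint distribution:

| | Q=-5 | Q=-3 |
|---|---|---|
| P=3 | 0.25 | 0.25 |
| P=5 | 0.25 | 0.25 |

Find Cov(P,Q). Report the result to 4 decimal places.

E[P] = 4,  E[Q] = -4
E[PQ] = -16
Cov(P,Q) = E[PQ] − E[P]E[Q] = -16 − (4)(-4) = 0

0.0000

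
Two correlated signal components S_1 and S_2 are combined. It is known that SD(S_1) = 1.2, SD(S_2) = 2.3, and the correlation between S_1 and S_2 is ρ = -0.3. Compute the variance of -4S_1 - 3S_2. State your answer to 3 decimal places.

50.778

Var(S_1) = (1.2)² = 1.44;  Var(S_2) = (2.3)² = 5.29
Cov(S_1,S_2) = ρ·SD(S_1)·SD(S_2) = -0.3·1.2·2.3 = -0.828
Var(-4S_1 - 3S_2) = (-4)²·Var(S_1) + (-3)²·Var(S_2) + 2·(-4)·(-3)·Cov(S_1,S_2)
= 16·1.44 + 9·5.29 + 24·-0.828 = 50.778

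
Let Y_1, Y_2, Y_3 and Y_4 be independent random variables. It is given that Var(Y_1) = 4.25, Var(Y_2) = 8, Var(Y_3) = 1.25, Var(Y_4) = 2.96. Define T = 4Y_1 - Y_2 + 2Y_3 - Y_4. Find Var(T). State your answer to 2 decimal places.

By independence, Var(T) = (4)²Var(Y_1) + (-1)²Var(Y_2) + (2)²Var(Y_3) + (-1)²Var(Y_4)
= (4)²·4.25 + (-1)²·8 + (2)²·1.25 + (-1)²·2.96 = 83.96

83.96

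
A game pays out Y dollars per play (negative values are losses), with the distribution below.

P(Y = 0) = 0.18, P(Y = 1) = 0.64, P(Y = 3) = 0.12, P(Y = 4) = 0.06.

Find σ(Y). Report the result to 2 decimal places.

E[Y] = (0)(0.18) + (1)(0.64) + (3)(0.12) + (4)(0.06) = 1.24
E[Y²] = (0)²(0.18) + (1)²(0.64) + (3)²(0.12) + (4)²(0.06) = 2.68
var(Y) = E[Y²] − (E[Y])² = 2.68 − (1.24)² = 1.1424
σ(Y) = √1.1424 ≈ 1.07

1.07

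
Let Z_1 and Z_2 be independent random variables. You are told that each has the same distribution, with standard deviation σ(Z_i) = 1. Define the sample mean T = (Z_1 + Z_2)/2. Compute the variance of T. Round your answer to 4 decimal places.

V(Z_i) = (1)² = 1
By independence, V(T) = (0.5)²V(Z_1) + (0.5)²V(Z_2)
= (0.5)²·1 + (0.5)²·1 = 0.5

0.5000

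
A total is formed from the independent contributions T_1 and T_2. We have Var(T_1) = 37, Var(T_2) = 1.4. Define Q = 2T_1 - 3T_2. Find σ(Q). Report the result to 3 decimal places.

By independence, Var(Q) = (2)²Var(T_1) + (-3)²Var(T_2)
= (2)²·37 + (-3)²·1.4 = 160.6
σ(Q) = √160.6 ≈ 12.673

12.673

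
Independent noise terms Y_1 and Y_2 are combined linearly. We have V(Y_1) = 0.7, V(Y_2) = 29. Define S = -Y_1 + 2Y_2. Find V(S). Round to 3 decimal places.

By independence, V(S) = (-1)²V(Y_1) + (2)²V(Y_2)
= (-1)²·0.7 + (2)²·29 = 116.7

116.700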